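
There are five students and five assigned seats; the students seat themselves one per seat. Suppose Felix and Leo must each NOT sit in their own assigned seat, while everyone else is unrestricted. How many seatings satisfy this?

78

Inclusion-exclusion on the 2 forbidden self-matches:
Σ_{j=0}^{2} (-1)^j C(2,j)(5-j)!
= C(2,0)·5! - C(2,1)·4! + C(2,2)·3!
= 120 - 48 + 6
= 78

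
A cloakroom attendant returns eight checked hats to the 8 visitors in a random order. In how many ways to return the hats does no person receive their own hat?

The subfactorial !8 = [8!/e] (nearest integer).
8! = 40320, and 40320/e ≈ 14832.90, so !8 = 14833.

14833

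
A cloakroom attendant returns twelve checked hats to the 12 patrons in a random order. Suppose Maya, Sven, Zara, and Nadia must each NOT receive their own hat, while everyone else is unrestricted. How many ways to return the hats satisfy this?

Let A_j be the event that the j-th constrained one is fixed. By inclusion-exclusion over the 4 events:
Σ_{j=0}^{4} (-1)^j C(4,j)(12-j)!
= C(4,0)·12! - C(4,1)·11! + C(4,2)·10! - C(4,3)·9! + C(4,4)·8!
= 479001600 - 159667200 + 21772800 - 1451520 + 40320
= 339696000

339696000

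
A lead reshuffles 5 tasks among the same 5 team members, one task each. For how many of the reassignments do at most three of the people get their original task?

Sum C(5,i)·!(5-i) for i = 0..3:
  i=0: C(5,0)·!5 = 1·44 = 44
  i=1: C(5,1)·!4 = 5·9 = 45
  i=2: C(5,2)·!3 = 10·2 = 20
  i=3: C(5,3)·!2 = 10·1 = 10
Total = 119.

119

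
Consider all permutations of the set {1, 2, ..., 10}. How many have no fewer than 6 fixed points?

2176

# with exactly i fixed is C(10,i)·!(10-i); sum over i=6..10:
  i=6: C(10,6)·!4 = 210·9 = 1890
  i=7: C(10,7)·!3 = 120·2 = 240
  i=8: C(10,8)·!2 = 45·1 = 45
  i=9: C(10,9)·!1 = 10·0 = 0
  i=10: C(10,10)·!0 = 1·1 = 1
Total = 2176.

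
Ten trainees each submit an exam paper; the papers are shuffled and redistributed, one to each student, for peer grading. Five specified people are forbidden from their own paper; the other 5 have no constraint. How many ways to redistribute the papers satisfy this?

Let A_j be the event that the j-th constrained one is fixed. By inclusion-exclusion over the 5 events:
Σ_{j=0}^{5} (-1)^j C(5,j)(10-j)!
= C(5,0)·10! - C(5,1)·9! + C(5,2)·8! - C(5,3)·7! + C(5,4)·6! - C(5,5)·5!
= 3628800 - 1814400 + 403200 - 50400 + 3600 - 120
= 2170680

2170680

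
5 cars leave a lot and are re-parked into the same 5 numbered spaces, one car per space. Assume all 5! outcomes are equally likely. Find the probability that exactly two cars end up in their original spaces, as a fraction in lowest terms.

1/6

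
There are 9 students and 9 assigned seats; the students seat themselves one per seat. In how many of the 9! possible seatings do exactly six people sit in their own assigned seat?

Pick the 6 fixed positions: C(9,6) = 84 ways.
The remaining 3 must be deranged: !3 = 2.
Total: 84 × 2 = 168.

168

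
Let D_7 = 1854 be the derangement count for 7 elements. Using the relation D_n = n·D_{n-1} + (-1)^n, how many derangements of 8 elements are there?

14833

D_8 = 8·1854 + 1 = 14833.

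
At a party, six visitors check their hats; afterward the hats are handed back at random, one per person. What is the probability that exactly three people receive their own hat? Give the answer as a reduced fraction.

1/18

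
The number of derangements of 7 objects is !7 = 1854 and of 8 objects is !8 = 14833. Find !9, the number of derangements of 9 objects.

!9 = (9-1)·(!8 + !7) = 8·(14833 + 1854) = 8·16687 = 133496.

133496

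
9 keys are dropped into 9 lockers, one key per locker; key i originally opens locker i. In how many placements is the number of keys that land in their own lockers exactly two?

Choose which 2 of the 9 are fixed: C(9,2) = 36.
The other 7 form a derangement: !7 = 1854.
Total: 36 × 1854 = 66744.

66744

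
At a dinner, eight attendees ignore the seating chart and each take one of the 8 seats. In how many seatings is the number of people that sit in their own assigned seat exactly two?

7420

Pick the 2 fixed positions: C(8,2) = 28 ways.
The remaining 6 must be deranged: !6 = 265.
Total: 28 × 265 = 7420.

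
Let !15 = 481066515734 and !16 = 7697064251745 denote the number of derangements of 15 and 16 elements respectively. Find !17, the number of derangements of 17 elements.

!17 = (17-1)·(!16 + !15) = 16·(7697064251745 + 481066515734) = 16·8178130767479 = 130850092279664.

130850092279664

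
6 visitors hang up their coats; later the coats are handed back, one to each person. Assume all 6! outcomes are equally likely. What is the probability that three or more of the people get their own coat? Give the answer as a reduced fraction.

Favorable outcomes: Σ_{i≥3} C(6,i)·!(6-i) = 20·2 + 15·1 + 6·0 + 1·1 = 56.
Total outcomes: 6! = 720.
Probability = 56/720 = 7/90.

7/90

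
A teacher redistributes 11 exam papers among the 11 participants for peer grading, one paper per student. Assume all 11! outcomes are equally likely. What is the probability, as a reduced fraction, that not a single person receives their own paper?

1468457/3991680

Favorable outcomes: !11 = 14684570.
Total outcomes: 11! = 39916800.
Probability = 14684570/39916800 = 1468457/3991680.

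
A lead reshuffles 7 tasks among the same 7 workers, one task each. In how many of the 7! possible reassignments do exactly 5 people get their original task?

Choose which 5 of the 7 are fixed: C(7,5) = 21.
The other 2 form a derangement: !2 = 1.
Total: 21 × 1 = 21.

21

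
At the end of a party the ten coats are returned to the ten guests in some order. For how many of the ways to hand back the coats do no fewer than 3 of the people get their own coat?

291394

Sum C(10,i)·!(10-i) for i = 3..10:
  i=3: C(10,3)·!7 = 120·1854 = 222480
  i=4: C(10,4)·!6 = 210·265 = 55650
  i=5: C(10,5)·!5 = 252·44 = 11088
  i=6: C(10,6)·!4 = 210·9 = 1890
  i=7: C(10,7)·!3 = 120·2 = 240
  i=8: C(10,8)·!2 = 45·1 = 45
  i=9: C(10,9)·!1 = 10·0 = 0
  i=10: C(10,10)·!0 = 1·1 = 1
Total = 291394.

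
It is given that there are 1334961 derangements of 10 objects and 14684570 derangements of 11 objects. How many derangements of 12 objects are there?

176214841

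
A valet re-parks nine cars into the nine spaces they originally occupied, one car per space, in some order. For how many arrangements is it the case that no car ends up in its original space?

133496

Use !n = n·!(n-1) + (-1)^n.
!9 = 9·14833 - 1 = 133496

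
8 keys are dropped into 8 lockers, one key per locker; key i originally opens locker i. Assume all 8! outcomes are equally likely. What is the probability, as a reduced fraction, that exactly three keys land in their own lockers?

11/180

Favorable outcomes: C(8,3)·!5 = 56·44 = 2464.
Total outcomes: 8! = 40320.
Probability = 2464/40320 = 11/180.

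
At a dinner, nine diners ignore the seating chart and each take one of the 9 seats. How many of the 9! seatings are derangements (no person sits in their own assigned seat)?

133496

Recurrence: !9 = 9·!8 + (-1)^9.
!9 = 9·14833 - 1 = 133496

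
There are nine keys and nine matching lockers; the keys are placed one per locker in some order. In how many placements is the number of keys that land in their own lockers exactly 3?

Choose which 3 of the 9 are fixed: C(9,3) = 84.
The remaining 6 must be deranged: !6 = 265.
Total: 84 × 265 = 22260.

22260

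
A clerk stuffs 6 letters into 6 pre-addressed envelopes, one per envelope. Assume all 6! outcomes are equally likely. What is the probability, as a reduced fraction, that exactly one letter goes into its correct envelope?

11/30

Favorable outcomes: C(6,1)·!5 = 6·44 = 264.
Total outcomes: 6! = 720.
Probability = 264/720 = 11/30.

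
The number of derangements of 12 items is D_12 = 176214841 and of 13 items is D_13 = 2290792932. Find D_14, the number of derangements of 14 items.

D_14 = (14-1)·(D_13 + D_12) = 13·(2290792932 + 176214841) = 13·2467007773 = 32071101049.

32071101049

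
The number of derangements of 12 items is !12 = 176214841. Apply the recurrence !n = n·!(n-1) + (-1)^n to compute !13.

2290792932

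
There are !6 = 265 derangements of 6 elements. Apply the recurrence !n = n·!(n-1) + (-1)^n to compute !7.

1854

!7 = 7·265 - 1 = 1854.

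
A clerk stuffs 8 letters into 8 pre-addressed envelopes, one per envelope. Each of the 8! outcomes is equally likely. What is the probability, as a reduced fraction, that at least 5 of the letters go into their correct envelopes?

Favorable outcomes: Σ_{i≥5} C(8,i)·!(8-i) = 56·2 + 28·1 + 8·0 + 1·1 = 141.
Total outcomes: 8! = 40320.
Probability = 141/40320 = 47/13440.

47/13440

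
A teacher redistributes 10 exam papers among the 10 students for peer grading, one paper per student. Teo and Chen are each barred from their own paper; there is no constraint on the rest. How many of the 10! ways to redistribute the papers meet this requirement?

Let A_j be the event that the j-th constrained one is fixed. By inclusion-exclusion over the 2 events:
Σ_{j=0}^{2} (-1)^j C(2,j)(10-j)!
= C(2,0)·10! - C(2,1)·9! + C(2,2)·8!
= 3628800 - 725760 + 40320
= 2943360

2943360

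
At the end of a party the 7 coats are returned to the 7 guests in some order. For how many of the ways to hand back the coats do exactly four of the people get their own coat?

70

Pick the 4 fixed positions: C(7,4) = 35 ways.
The remaining 3 must be deranged: !3 = 2.
Total: 35 × 2 = 70.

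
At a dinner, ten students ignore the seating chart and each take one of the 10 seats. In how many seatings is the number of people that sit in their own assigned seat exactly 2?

667485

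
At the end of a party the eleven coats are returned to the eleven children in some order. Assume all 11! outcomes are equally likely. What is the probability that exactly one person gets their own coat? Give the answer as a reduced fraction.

16481/44800

Favorable outcomes: C(11,1)·!10 = 11·1334961 = 14684571.
Total outcomes: 11! = 39916800.
Probability = 14684571/39916800 = 16481/44800.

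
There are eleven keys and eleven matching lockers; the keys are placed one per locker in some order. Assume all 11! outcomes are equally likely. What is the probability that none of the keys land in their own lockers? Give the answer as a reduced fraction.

1468457/3991680

Favorable outcomes: !11 = 14684570.
Total outcomes: 11! = 39916800.
Probability = 14684570/39916800 = 1468457/3991680.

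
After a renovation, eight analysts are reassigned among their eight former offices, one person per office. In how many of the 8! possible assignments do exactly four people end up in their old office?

Choose which 4 of the 8 are fixed: C(8,4) = 70.
The remaining 4 must be deranged: !4 = 9.
Total: 70 × 9 = 630.

630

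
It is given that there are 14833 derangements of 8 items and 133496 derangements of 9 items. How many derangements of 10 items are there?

!10 = (10-1)·(!9 + !8) = 9·(133496 + 14833) = 9·148329 = 1334961.

1334961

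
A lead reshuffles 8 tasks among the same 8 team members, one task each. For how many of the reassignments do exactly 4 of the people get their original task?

630

Choose which 4 of the 8 are fixed: C(8,4) = 70.
The remaining 4 must be deranged: !4 = 9.
Total: 70 × 9 = 630.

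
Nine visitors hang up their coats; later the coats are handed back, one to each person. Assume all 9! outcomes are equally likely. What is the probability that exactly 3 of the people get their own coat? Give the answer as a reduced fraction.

53/864

Favorable outcomes: C(9,3)·!6 = 84·265 = 22260.
Total outcomes: 9! = 362880.
Probability = 22260/362880 = 53/864.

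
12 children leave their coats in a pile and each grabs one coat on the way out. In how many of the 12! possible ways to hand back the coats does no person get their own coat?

176214841

!12 = 12! · Σ_{k=0}^{12} (-1)^k/k!
= 12! - 12!/1! + 12!/2! - 12!/3! + 12!/4! - 12!/5! + 12!/6! - 12!/7! + 12!/8! - 12!/9! + 12!/10! - 12!/11! + 12!/12!
= 479001600 - 479001600 + 239500800 - 79833600 + 19958400 - 3991680 + 665280 - 95040 + 11880 - 1320 + 132 - 12 + 1
= 176214841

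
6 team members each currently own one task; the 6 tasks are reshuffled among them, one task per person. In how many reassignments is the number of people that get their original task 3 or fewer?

704

Sum C(6,i)·!(6-i) for i = 0..3:
  i=0: C(6,0)·!6 = 1·265 = 265
  i=1: C(6,1)·!5 = 6·44 = 264
  i=2: C(6,2)·!4 = 15·9 = 135
  i=3: C(6,3)·!3 = 20·2 = 40
Total = 704.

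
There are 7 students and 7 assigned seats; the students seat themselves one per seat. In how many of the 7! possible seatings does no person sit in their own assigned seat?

!7 = 7! · Σ_{k=0}^{7} (-1)^k/k!
= 7! - 7!/1! + 7!/2! - 7!/3! + 7!/4! - 7!/5! + 7!/6! - 7!/7!
= 5040 - 5040 + 2520 - 840 + 210 - 42 + 7 - 1
= 1854

1854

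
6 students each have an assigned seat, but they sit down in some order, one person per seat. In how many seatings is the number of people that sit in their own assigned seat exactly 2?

135

Choose which 2 of the 6 are fixed: C(6,2) = 15.
The other 4 form a derangement: !4 = 9.
Total: 15 × 9 = 135.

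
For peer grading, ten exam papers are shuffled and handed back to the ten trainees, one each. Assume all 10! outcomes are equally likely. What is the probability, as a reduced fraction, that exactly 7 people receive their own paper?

Favorable outcomes: C(10,7)·!3 = 120·2 = 240.
Total outcomes: 10! = 3628800.
Probability = 240/3628800 = 1/15120.

1/15120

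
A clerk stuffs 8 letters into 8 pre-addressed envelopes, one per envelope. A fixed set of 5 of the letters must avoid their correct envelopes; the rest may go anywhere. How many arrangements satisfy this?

21234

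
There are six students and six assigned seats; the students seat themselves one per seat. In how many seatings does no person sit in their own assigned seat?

265

The number of derangements of 6 is !6 = Σ_{k=0}^{6} (-1)^k·6!/k!
= 6! - 6!/1! + 6!/2! - 6!/3! + 6!/4! - 6!/5! + 6!/6!
= 720 - 720 + 360 - 120 + 30 - 6 + 1
= 265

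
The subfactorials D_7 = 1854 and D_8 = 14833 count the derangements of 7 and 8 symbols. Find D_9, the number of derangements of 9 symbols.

133496

D_9 = (9-1)·(D_8 + D_7) = 8·(14833 + 1854) = 8·16687 = 133496.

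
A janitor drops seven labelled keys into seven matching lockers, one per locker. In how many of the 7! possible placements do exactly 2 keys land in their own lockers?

Pick the 2 fixed positions: C(7,2) = 21 ways.
The remaining 5 must be deranged: !5 = 44.
Total: 21 × 44 = 924.

924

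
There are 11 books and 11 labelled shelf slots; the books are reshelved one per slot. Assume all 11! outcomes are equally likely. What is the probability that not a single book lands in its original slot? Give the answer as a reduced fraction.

1468457/3991680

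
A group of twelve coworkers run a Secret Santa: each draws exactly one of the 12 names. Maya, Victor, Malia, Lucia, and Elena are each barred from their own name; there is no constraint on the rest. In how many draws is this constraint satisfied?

312273360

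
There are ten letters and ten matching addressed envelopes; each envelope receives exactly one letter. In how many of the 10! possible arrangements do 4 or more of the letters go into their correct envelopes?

68914

# with exactly i fixed is C(10,i)·!(10-i); sum over i=4..10:
  i=4: C(10,4)·!6 = 210·265 = 55650
  i=5: C(10,5)·!5 = 252·44 = 11088
  i=6: C(10,6)·!4 = 210·9 = 1890
  i=7: C(10,7)·!3 = 120·2 = 240
  i=8: C(10,8)·!2 = 45·1 = 45
  i=9: C(10,9)·!1 = 10·0 = 0
  i=10: C(10,10)·!0 = 1·1 = 1
Total = 68914.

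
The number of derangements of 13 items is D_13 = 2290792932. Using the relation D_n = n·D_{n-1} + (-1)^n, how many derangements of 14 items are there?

32071101049

D_14 = 14·2290792932 + 1 = 32071101049.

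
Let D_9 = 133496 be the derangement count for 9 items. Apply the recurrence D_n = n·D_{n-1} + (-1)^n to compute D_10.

D_10 = 10·133496 + 1 = 1334961.

1334961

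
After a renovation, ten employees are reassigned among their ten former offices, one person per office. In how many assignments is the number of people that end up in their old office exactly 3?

222480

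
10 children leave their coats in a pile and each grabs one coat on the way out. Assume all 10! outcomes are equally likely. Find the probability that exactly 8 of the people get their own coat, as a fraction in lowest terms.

1/80640

Favorable outcomes: C(10,8)·!2 = 45·1 = 45.
Total outcomes: 10! = 3628800.
Probability = 45/3628800 = 1/80640.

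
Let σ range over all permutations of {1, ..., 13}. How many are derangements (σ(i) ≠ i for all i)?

Use !n = n·!(n-1) + (-1)^n.
!13 = 13·176214841 - 1 = 2290792932

2290792932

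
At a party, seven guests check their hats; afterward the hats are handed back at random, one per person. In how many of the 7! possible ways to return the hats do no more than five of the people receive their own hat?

# with exactly i fixed is C(7,i)·!(7-i); sum over i=0..5:
  i=0: C(7,0)·!7 = 1·1854 = 1854
  i=1: C(7,1)·!6 = 7·265 = 1855
  i=2: C(7,2)·!5 = 21·44 = 924
  i=3: C(7,3)·!4 = 35·9 = 315
  i=4: C(7,4)·!3 = 35·2 = 70
  i=5: C(7,5)·!2 = 21·1 = 21
Total = 5039.

5039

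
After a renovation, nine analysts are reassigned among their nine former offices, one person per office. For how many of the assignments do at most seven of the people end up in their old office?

Sum C(9,i)·!(9-i) for i = 0..7:
  i=0: C(9,0)·!9 = 1·133496 = 133496
  i=1: C(9,1)·!8 = 9·14833 = 133497
  i=2: C(9,2)·!7 = 36·1854 = 66744
  i=3: C(9,3)·!6 = 84·265 = 22260
  i=4: C(9,4)·!5 = 126·44 = 5544
  i=5: C(9,5)·!4 = 126·9 = 1134
  i=6: C(9,6)·!3 = 84·2 = 168
  i=7: C(9,7)·!2 = 36·1 = 36
Total = 362879.

362879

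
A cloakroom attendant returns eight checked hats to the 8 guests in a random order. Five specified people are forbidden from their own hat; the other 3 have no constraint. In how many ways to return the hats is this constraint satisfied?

21234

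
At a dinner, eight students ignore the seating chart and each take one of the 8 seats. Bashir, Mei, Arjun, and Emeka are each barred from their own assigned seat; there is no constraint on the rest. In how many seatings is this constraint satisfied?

24024

Let A_j be the event that the j-th constrained one is fixed. By inclusion-exclusion over the 4 events:
Σ_{j=0}^{4} (-1)^j C(4,j)(8-j)!
= C(4,0)·8! - C(4,1)·7! + C(4,2)·6! - C(4,3)·5! + C(4,4)·4!
= 40320 - 20160 + 4320 - 480 + 24
= 24024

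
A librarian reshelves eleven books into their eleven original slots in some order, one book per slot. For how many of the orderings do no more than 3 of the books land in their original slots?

# with exactly i fixed is C(11,i)·!(11-i); sum over i=0..3:
  i=0: C(11,0)·!11 = 1·14684570 = 14684570
  i=1: C(11,1)·!10 = 11·1334961 = 14684571
  i=2: C(11,2)·!9 = 55·133496 = 7342280
  i=3: C(11,3)·!8 = 165·14833 = 2447445
Total = 39158866.

39158866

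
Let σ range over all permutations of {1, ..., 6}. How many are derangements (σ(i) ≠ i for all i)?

265

!6 is the nearest integer to 6!/e.
6! = 720, and 720/e ≈ 264.87, so !6 = 265.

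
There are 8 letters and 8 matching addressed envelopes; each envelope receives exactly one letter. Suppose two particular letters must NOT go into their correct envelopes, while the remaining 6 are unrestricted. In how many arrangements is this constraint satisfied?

Let A_j be the event that the j-th constrained one is fixed. By inclusion-exclusion over the 2 events:
Σ_{j=0}^{2} (-1)^j C(2,j)(8-j)!
= C(2,0)·8! - C(2,1)·7! + C(2,2)·6!
= 40320 - 10080 + 720
= 30960

30960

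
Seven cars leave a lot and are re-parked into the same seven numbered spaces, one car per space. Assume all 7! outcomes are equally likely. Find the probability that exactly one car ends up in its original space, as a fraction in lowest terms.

Favorable outcomes: C(7,1)·!6 = 7·265 = 1855.
Total outcomes: 7! = 5040.
Probability = 1855/5040 = 53/144.

53/144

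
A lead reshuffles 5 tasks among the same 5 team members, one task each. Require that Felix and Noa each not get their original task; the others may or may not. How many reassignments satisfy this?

78

Let A_j be the event that the j-th constrained one is fixed. By inclusion-exclusion over the 2 events:
Σ_{j=0}^{2} (-1)^j C(2,j)(5-j)!
= C(2,0)·5! - C(2,1)·4! + C(2,2)·3!
= 120 - 48 + 6
= 78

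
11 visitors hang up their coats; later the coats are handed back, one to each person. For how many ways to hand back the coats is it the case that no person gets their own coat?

14684570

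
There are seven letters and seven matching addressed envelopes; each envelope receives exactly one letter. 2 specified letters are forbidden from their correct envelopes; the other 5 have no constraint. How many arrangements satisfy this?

3720

Let A_j be the event that the j-th constrained one is fixed. By inclusion-exclusion over the 2 events:
Σ_{j=0}^{2} (-1)^j C(2,j)(7-j)!
= C(2,0)·7! - C(2,1)·6! + C(2,2)·5!
= 5040 - 1440 + 120
= 3720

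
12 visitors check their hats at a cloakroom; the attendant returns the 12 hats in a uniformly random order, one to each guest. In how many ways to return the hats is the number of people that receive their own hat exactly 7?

34848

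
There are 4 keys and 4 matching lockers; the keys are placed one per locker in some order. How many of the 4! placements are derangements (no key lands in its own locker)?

9

The number of derangements of 4 is !4 = Σ_{k=0}^{4} (-1)^k·4!/k!
= 4! - 4!/1! + 4!/2! - 4!/3! + 4!/4!
= 24 - 24 + 12 - 4 + 1
= 9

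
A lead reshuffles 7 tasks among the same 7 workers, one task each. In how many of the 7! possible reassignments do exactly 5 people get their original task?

21

Choose which 5 of the 7 are fixed: C(7,5) = 21.
The other 2 form a derangement: !2 = 1.
Total: 21 × 1 = 21.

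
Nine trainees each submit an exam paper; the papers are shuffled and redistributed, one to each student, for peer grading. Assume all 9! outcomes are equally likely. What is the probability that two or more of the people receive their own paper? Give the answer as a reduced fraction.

95887/362880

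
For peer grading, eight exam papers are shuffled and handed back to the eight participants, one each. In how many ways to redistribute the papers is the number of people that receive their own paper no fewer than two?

Sum C(8,i)·!(8-i) for i = 2..8:
  i=2: C(8,2)·!6 = 28·265 = 7420
  i=3: C(8,3)·!5 = 56·44 = 2464
  i=4: C(8,4)·!4 = 70·9 = 630
  i=5: C(8,5)·!3 = 56·2 = 112
  i=6: C(8,6)·!2 = 28·1 = 28
  i=7: C(8,7)·!1 = 8·0 = 0
  i=8: C(8,8)·!0 = 1·1 = 1
Total = 10655.

10655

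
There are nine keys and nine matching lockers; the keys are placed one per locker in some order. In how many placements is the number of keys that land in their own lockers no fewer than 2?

# with exactly i fixed is C(9,i)·!(9-i); sum over i=2..9:
  i=2: C(9,2)·!7 = 36·1854 = 66744
  i=3: C(9,3)·!6 = 84·265 = 22260
  i=4: C(9,4)·!5 = 126·44 = 5544
  i=5: C(9,5)·!4 = 126·9 = 1134
  i=6: C(9,6)·!3 = 84·2 = 168
  i=7: C(9,7)·!2 = 36·1 = 36
  i=8: C(9,8)·!1 = 9·0 = 0
  i=9: C(9,9)·!0 = 1·1 = 1
Total = 95887.

95887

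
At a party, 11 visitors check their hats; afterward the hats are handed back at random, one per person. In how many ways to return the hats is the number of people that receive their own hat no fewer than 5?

Sum C(11,i)·!(11-i) for i = 5..11:
  i=5: C(11,5)·!6 = 462·265 = 122430
  i=6: C(11,6)·!5 = 462·44 = 20328
  i=7: C(11,7)·!4 = 330·9 = 2970
  i=8: C(11,8)·!3 = 165·2 = 330
  i=9: C(11,9)·!2 = 55·1 = 55
  i=10: C(11,10)·!1 = 11·0 = 0
  i=11: C(11,11)·!0 = 1·1 = 1
Total = 146114.

146114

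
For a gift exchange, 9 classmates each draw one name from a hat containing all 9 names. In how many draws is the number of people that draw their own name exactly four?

5544

Pick the 4 fixed positions: C(9,4) = 126 ways.
The remaining 5 must be deranged: !5 = 44.
Total: 126 × 44 = 5544.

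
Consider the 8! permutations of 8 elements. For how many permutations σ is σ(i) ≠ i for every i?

14833

!8 = 8! · Σ_{k=0}^{8} (-1)^k/k!
= 8! - 8!/1! + 8!/2! - 8!/3! + 8!/4! - 8!/5! + 8!/6! - 8!/7! + 8!/8!
= 40320 - 40320 + 20160 - 6720 + 1680 - 336 + 56 - 8 + 1
= 14833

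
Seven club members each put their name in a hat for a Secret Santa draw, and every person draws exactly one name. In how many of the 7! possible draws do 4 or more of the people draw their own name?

92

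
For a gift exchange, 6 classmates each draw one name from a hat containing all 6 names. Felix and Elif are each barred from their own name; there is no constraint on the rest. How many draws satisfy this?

504

Inclusion-exclusion on the 2 forbidden self-matches:
Σ_{j=0}^{2} (-1)^j C(2,j)(6-j)!
= C(2,0)·6! - C(2,1)·5! + C(2,2)·4!
= 720 - 240 + 24
= 504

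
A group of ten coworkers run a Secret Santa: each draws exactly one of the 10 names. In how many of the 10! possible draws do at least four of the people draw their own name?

# with exactly i fixed is C(10,i)·!(10-i); sum over i=4..10:
  i=4: C(10,4)·!6 = 210·265 = 55650
  i=5: C(10,5)·!5 = 252·44 = 11088
  i=6: C(10,6)·!4 = 210·9 = 1890
  i=7: C(10,7)·!3 = 120·2 = 240
  i=8: C(10,8)·!2 = 45·1 = 45
  i=9: C(10,9)·!1 = 10·0 = 0
  i=10: C(10,10)·!0 = 1·1 = 1
Total = 68914.

68914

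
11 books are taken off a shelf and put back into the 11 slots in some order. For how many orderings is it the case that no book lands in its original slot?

14684570

!11 = 11! · Σ_{k=0}^{11} (-1)^k/k!
= 11! - 11!/1! + 11!/2! - 11!/3! + 11!/4! - 11!/5! + 11!/6! - 11!/7! + 11!/8! - 11!/9! + 11!/10! - 11!/11!
= 39916800 - 39916800 + 19958400 - 6652800 + 1663200 - 332640 + 55440 - 7920 + 990 - 110 + 11 - 1
= 14684570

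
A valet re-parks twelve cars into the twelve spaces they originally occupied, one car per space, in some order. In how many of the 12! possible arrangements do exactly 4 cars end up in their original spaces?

Choose which 4 of the 12 are fixed: C(12,4) = 495.
The other 8 form a derangement: !8 = 14833.
Total: 495 × 14833 = 7342335.

7342335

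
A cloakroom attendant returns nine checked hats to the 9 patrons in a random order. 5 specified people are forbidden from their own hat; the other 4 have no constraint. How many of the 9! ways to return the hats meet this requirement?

205056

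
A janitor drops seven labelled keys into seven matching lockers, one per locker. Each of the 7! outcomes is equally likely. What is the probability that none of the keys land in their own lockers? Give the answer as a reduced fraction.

103/280

Favorable outcomes: !7 = 1854.
Total outcomes: 7! = 5040.
Probability = 1854/5040 = 103/280.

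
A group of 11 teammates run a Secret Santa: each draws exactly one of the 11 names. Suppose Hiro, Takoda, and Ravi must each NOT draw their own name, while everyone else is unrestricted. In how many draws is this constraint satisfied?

30078720

Let A_j be the event that the j-th constrained one is fixed. By inclusion-exclusion over the 3 events:
Σ_{j=0}^{3} (-1)^j C(3,j)(11-j)!
= C(3,0)·11! - C(3,1)·10! + C(3,2)·9! - C(3,3)·8!
= 39916800 - 10886400 + 1088640 - 40320
= 30078720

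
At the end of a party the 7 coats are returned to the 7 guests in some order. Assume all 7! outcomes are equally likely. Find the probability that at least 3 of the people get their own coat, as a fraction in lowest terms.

Favorable outcomes: Σ_{i≥3} C(7,i)·!(7-i) = 35·9 + 35·2 + 21·1 + 7·0 + 1·1 = 407.
Total outcomes: 7! = 5040.
Probability = 407/5040 = 407/5040.

407/5040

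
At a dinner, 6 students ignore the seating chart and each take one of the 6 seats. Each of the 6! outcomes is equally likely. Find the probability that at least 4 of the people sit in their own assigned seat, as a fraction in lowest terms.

1/45

Favorable outcomes: Σ_{i≥4} C(6,i)·!(6-i) = 15·1 + 6·0 + 1·1 = 16.
Total outcomes: 6! = 720.
Probability = 16/720 = 1/45.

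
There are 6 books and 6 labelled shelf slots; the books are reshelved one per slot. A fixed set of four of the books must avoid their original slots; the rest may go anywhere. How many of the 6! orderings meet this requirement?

362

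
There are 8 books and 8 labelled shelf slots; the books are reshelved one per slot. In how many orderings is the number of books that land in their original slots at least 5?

Sum C(8,i)·!(8-i) for i = 5..8:
  i=5: C(8,5)·!3 = 56·2 = 112
  i=6: C(8,6)·!2 = 28·1 = 28
  i=7: C(8,7)·!1 = 8·0 = 0
  i=8: C(8,8)·!0 = 1·1 = 1
Total = 141.

141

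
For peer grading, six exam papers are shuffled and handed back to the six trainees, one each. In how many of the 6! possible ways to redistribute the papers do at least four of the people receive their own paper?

16

Sum C(6,i)·!(6-i) for i = 4..6:
  i=4: C(6,4)·!2 = 15·1 = 15
  i=5: C(6,5)·!1 = 6·0 = 0
  i=6: C(6,6)·!0 = 1·1 = 1
Total = 16.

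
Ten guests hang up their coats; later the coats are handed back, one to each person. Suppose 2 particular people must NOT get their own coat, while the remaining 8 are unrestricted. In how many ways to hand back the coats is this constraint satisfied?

Let A_j be the event that the j-th constrained one is fixed. By inclusion-exclusion over the 2 events:
Σ_{j=0}^{2} (-1)^j C(2,j)(10-j)!
= C(2,0)·10! - C(2,1)·9! + C(2,2)·8!
= 3628800 - 725760 + 40320
= 2943360

2943360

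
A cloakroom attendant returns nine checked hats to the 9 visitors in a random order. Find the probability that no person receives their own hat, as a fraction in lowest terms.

16687/45360

Favorable outcomes: !9 = 133496.
Total outcomes: 9! = 362880.
Probability = 133496/362880 = 16687/45360.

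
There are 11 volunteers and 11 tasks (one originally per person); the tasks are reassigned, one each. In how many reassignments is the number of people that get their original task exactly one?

Pick the single fixed position: C(11,1) = 11 ways.
The other 10 form a derangement: !10 = 1334961.
Total: 11 × 1334961 = 14684571.

14684571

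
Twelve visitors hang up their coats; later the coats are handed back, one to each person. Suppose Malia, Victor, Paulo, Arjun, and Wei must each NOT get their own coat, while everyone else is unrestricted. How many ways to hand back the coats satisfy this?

Let A_j be the event that the j-th constrained one is fixed. By inclusion-exclusion over the 5 events:
Σ_{j=0}^{5} (-1)^j C(5,j)(12-j)!
= C(5,0)·12! - C(5,1)·11! + C(5,2)·10! - C(5,3)·9! + C(5,4)·8! - C(5,5)·7!
= 479001600 - 199584000 + 36288000 - 3628800 + 201600 - 5040
= 312273360

312273360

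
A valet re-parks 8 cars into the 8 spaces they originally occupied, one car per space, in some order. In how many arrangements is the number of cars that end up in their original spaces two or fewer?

# with exactly i fixed is C(8,i)·!(8-i); sum over i=0..2:
  i=0: C(8,0)·!8 = 1·14833 = 14833
  i=1: C(8,1)·!7 = 8·1854 = 14832
  i=2: C(8,2)·!6 = 28·265 = 7420
Total = 37085.

37085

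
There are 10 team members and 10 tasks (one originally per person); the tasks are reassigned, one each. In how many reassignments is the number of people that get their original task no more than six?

3628514

Sum C(10,i)·!(10-i) for i = 0..6:
  i=0: C(10,0)·!10 = 1·1334961 = 1334961
  i=1: C(10,1)·!9 = 10·133496 = 1334960
  i=2: C(10,2)·!8 = 45·14833 = 667485
  i=3: C(10,3)·!7 = 120·1854 = 222480
  i=4: C(10,4)·!6 = 210·265 = 55650
  i=5: C(10,5)·!5 = 252·44 = 11088
  i=6: C(10,6)·!4 = 210·9 = 1890
Total = 3628514.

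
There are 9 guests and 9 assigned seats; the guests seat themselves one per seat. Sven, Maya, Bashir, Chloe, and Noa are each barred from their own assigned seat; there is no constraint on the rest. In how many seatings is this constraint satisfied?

Inclusion-exclusion on the 5 forbidden self-matches:
Σ_{j=0}^{5} (-1)^j C(5,j)(9-j)!
= C(5,0)·9! - C(5,1)·8! + C(5,2)·7! - C(5,3)·6! + C(5,4)·5! - C(5,5)·4!
= 362880 - 201600 + 50400 - 7200 + 600 - 24
= 205056

205056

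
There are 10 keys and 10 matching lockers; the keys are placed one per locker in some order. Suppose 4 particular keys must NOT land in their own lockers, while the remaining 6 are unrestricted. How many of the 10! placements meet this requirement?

2399760

Let A_j be the event that the j-th constrained one is fixed. By inclusion-exclusion over the 4 events:
Σ_{j=0}^{4} (-1)^j C(4,j)(10-j)!
= C(4,0)·10! - C(4,1)·9! + C(4,2)·8! - C(4,3)·7! + C(4,4)·6!
= 3628800 - 1451520 + 241920 - 20160 + 720
= 2399760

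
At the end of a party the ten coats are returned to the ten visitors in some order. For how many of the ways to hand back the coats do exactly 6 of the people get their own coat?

Pick the 6 fixed positions: C(10,6) = 210 ways.
The other 4 form a derangement: !4 = 9.
Total: 210 × 9 = 1890.

1890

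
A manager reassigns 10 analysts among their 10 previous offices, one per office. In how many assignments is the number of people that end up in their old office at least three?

291394

# with exactly i fixed is C(10,i)·!(10-i); sum over i=3..10:
  i=3: C(10,3)·!7 = 120·1854 = 222480
  i=4: C(10,4)·!6 = 210·265 = 55650
  i=5: C(10,5)·!5 = 252·44 = 11088
  i=6: C(10,6)·!4 = 210·9 = 1890
  i=7: C(10,7)·!3 = 120·2 = 240
  i=8: C(10,8)·!2 = 45·1 = 45
  i=9: C(10,9)·!1 = 10·0 = 0
  i=10: C(10,10)·!0 = 1·1 = 1
Total = 291394.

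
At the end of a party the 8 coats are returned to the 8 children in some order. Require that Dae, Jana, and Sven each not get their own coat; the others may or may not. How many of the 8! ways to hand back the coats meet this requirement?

27240

Let A_j be the event that the j-th constrained one is fixed. By inclusion-exclusion over the 3 events:
Σ_{j=0}^{3} (-1)^j C(3,j)(8-j)!
= C(3,0)·8! - C(3,1)·7! + C(3,2)·6! - C(3,3)·5!
= 40320 - 15120 + 2160 - 120
= 27240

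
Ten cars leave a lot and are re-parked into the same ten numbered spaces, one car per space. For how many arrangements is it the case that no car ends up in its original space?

1334961

Use !n = (n-1)(!(n-1) + !(n-2)).
!10 = 9·(133496 + 14833) = 9·148329 = 1334961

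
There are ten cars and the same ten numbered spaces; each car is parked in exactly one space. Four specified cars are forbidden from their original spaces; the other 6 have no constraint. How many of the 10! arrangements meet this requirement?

2399760

Inclusion-exclusion on the 4 forbidden self-matches:
Σ_{j=0}^{4} (-1)^j C(4,j)(10-j)!
= C(4,0)·10! - C(4,1)·9! + C(4,2)·8! - C(4,3)·7! + C(4,4)·6!
= 3628800 - 1451520 + 241920 - 20160 + 720
= 2399760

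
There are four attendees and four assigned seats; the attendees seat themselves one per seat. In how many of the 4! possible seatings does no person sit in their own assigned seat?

Recurrence: !4 = 3·(!3 + !2).
!4 = 3·(2 + 1) = 3·3 = 9

9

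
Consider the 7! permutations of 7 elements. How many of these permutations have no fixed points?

!7 is the nearest integer to 7!/e.
7! = 5040, and 5040/e ≈ 1854.11, so !7 = 1854.

1854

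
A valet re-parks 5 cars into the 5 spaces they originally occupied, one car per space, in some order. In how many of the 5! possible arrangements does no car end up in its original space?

44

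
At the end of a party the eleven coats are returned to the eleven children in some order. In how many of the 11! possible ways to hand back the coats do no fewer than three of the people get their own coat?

3205379

# with exactly i fixed is C(11,i)·!(11-i); sum over i=3..11:
  i=3: C(11,3)·!8 = 165·14833 = 2447445
  i=4: C(11,4)·!7 = 330·1854 = 611820
  i=5: C(11,5)·!6 = 462·265 = 122430
  i=6: C(11,6)·!5 = 462·44 = 20328
  i=7: C(11,7)·!4 = 330·9 = 2970
  i=8: C(11,8)·!3 = 165·2 = 330
  i=9: C(11,9)·!2 = 55·1 = 55
  i=10: C(11,10)·!1 = 11·0 = 0
  i=11: C(11,11)·!0 = 1·1 = 1
Total = 3205379.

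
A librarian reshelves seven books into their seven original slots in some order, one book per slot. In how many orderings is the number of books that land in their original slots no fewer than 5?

# with exactly i fixed is C(7,i)·!(7-i); sum over i=5..7:
  i=5: C(7,5)·!2 = 21·1 = 21
  i=6: C(7,6)·!1 = 7·0 = 0
  i=7: C(7,7)·!0 = 1·1 = 1
Total = 22.

22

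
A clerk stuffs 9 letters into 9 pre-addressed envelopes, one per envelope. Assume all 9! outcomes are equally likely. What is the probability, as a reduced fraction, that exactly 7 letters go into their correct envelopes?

1/10080

Favorable outcomes: C(9,7)·!2 = 36·1 = 36.
Total outcomes: 9! = 362880.
Probability = 36/362880 = 1/10080.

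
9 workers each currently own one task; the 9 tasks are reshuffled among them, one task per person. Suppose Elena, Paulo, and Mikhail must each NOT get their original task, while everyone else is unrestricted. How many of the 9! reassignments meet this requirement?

256320

Let A_j be the event that the j-th constrained one is fixed. By inclusion-exclusion over the 3 events:
Σ_{j=0}^{3} (-1)^j C(3,j)(9-j)!
= C(3,0)·9! - C(3,1)·8! + C(3,2)·7! - C(3,3)·6!
= 362880 - 120960 + 15120 - 720
= 256320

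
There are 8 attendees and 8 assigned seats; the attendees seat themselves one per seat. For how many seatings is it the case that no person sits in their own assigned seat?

Recurrence: !8 = 8·!7 + (-1)^8.
!8 = 8·1854 + 1 = 14833

14833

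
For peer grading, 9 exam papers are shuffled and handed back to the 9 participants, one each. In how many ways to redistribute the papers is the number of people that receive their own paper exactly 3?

22260

Choose which 3 of the 9 are fixed: C(9,3) = 84.
The other 6 form a derangement: !6 = 265.
Total: 84 × 265 = 22260.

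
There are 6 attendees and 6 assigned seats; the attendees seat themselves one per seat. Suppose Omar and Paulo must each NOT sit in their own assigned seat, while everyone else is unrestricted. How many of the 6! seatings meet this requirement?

504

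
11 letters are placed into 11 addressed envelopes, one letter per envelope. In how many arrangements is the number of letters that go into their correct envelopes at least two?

10547659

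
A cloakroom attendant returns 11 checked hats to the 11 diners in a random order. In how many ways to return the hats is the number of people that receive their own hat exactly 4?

611820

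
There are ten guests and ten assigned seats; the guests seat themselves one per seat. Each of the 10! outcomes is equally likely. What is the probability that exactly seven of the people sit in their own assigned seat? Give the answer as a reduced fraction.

Favorable outcomes: C(10,7)·!3 = 120·2 = 240.
Total outcomes: 10! = 3628800.
Probability = 240/3628800 = 1/15120.

1/15120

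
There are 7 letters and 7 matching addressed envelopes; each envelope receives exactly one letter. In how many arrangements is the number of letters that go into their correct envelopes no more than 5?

# with exactly i fixed is C(7,i)·!(7-i); sum over i=0..5:
  i=0: C(7,0)·!7 = 1·1854 = 1854
  i=1: C(7,1)·!6 = 7·265 = 1855
  i=2: C(7,2)·!5 = 21·44 = 924
  i=3: C(7,3)·!4 = 35·9 = 315
  i=4: C(7,4)·!3 = 35·2 = 70
  i=5: C(7,5)·!2 = 21·1 = 21
Total = 5039.

5039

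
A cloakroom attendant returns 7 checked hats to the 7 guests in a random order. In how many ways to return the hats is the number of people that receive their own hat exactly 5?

21

Choose which 5 of the 7 are fixed: C(7,5) = 21.
The other 2 form a derangement: !2 = 1.
Total: 21 × 1 = 21.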